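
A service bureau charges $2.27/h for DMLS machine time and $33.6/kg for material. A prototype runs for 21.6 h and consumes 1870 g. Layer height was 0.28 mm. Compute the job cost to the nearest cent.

$111.86

Machine-time cost = 2.27 × 21.6 = $49.032.
Material cost: 33.6 × 1870/1000 → $62.832.
Job cost: 49.032 + 62.832 = 111.864 ≈ $111.86.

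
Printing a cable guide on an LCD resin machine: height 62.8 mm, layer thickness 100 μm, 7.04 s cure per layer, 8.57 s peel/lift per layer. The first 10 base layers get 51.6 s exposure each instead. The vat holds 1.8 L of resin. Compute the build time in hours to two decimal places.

2.85 hours

Layer count = ceil(62.8 / 0.1) = 628.
Bottom layers: 10 × (51.6 + 8.57) → 601.7 s.
Remaining layers = 618 × (7.04 + 8.57) = 9646.98 s.
Total = 601.7 + 9646.98 = 10248.68 s = 2.85 hours.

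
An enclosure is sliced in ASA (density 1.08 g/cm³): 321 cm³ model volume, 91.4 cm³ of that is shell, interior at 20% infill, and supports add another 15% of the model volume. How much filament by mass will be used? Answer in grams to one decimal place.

200.3 g

Interior volume = 321 − 91.4, so 229.6 cm³.
Infill deposited = 0.20 × 229.6 = 45.92 cm³.
Support = 0.15 × 321, so 48.15 cm³.
Total printed volume = 91.4 + 45.92 + 48.15, so 185.47 cm³.
Mass = 185.47 × 1.08, so 200.3076 g.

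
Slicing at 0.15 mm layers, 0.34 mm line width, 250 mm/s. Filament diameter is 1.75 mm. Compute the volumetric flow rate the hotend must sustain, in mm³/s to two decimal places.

12.75

Bead cross-section = 0.15 × 0.34, so 0.051 mm².
Volumetric flow = 250 × 0.051 = 12.75 mm³/s.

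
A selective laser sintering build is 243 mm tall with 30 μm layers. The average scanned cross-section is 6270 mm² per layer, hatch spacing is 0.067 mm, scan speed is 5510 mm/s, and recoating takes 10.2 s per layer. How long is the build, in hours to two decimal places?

Layers = ⌈243/0.03⌉ = 8100.
Scan path per layer: 6270 / 0.067 → 93582.1 mm.
Scan time per layer: 93582.1 / 5510 → 16.984 s.
Time per layer = 16.984 + 10.2, so 27.184 s.
8100 layers × 27.184 s/layer = 220190.4 s, i.e. 61.16 hours.

61.16 hours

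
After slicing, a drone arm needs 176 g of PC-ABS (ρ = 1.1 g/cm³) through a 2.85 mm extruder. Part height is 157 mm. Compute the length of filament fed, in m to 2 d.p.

25.08 m

Volume = 176 g / 1.1 g·cm⁻³ = 160 cm³ = 160000 mm³.
Filament cross-section = π × (2.85/2)² = 6.3794 mm².
L = V/A = 160000/6.3794 = 25080.73 mm → 25.08 m.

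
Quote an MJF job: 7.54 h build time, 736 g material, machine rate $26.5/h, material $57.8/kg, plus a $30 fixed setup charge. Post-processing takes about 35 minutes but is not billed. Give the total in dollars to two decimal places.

Time charge = 26.5 × 7.54, so $199.81.
Material cost = 57.8 × 736/1000, so $42.5408.
Adding setup: 199.81 + 42.5408 + 30 → 272.3508 ≈ $272.35.

$272.35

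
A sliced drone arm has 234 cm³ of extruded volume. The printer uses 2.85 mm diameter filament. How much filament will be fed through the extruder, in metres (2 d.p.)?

36.68 m

Cross-section of 2.85 mm filament: π·(2.85/2)² = 6.3794 mm².
Length = 234 cm³ / 6.3794 mm² = 234000 / 6.3794 = 36680.57 mm = 36.68 m.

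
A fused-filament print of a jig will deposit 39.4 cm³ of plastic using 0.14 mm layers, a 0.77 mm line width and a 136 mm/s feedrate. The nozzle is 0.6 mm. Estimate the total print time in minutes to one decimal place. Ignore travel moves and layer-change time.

44.8 minutes

Bead cross-section = 0.14 × 0.77, so 0.1078 mm².
Path length: 39400 mm³ / 0.1078 mm² → 365491.7 mm.
Extrusion time = 365491.7 / 136, so 2687.4 s.
In the requested units: 2687.4 s = 44.8 minutes.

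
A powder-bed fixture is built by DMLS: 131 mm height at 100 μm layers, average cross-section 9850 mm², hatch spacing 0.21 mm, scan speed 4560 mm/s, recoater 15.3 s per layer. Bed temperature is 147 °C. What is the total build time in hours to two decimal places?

9.31 hours

Layer count = ceil(131 / 0.1) = 1310.
Scan path per layer: 9850 / 0.21 → 46904.8 mm.
Scan time per layer: 46904.8 / 4560 → 10.2861 s.
Layer cycle = 10.2861 + 15.3, so 25.5861 s.
Build time = 1310 × 25.5861 = 33517.791 s = 9.31 hours.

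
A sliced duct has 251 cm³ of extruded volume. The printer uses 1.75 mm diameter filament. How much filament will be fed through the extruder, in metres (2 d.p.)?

Filament cross-section = π × (1.75/2)² = 2.4053 mm².
L = 251000 mm³ / 2.4053 mm² = 104352.89 mm, i.e. 104.35 m.

104.35 m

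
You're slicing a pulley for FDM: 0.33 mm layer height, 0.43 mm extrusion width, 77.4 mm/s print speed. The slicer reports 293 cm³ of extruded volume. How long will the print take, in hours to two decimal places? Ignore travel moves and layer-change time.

Line area = 0.33 × 0.43, so 0.1419 mm².
Toolpath length = 293 cm³ / 0.1419 mm² = 293000 / 0.1419 = 2064834.4 mm.
Extrusion time = 2064834.4 / 77.4 = 26677.4 s.
26677.4 s = 7.41 hours.

7.41 hours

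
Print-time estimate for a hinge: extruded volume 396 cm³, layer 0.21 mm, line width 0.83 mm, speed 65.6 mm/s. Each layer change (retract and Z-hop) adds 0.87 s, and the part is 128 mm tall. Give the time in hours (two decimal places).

9.77 hours

Extrusion cross-section: 0.21 × 0.83 → 0.1743 mm².
Path length: 396000 mm³ / 0.1743 mm² → 2271944.9 mm.
Time extruding: 2271944.9 / 65.6 → 34633.3 s.
Number of layers: 128 / 0.21 → 610 (rounded up).
Z-hop total = 610 × 0.87 = 530.7 s.
Altogether 34633.3 + 530.7 = 35164 s, i.e. 9.77 hours.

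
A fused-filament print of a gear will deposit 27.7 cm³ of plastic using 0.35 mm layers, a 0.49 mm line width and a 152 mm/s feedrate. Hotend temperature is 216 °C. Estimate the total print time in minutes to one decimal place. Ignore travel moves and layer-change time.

Line area = 0.35 × 0.49, so 0.1715 mm².
Path length: 27700 mm³ / 0.1715 mm² → 161516 mm.
Time extruding = 161516 / 152, so 1062.6 s.
1062.6 s = 17.7 minutes.

17.7 minutes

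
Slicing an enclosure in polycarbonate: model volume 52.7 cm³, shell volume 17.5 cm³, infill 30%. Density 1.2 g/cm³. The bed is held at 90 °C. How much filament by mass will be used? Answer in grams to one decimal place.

Volume inside the shell: 52.7 − 17.5 → 35.2 cm³.
Infill deposited = 0.30 × 35.2, so 10.56 cm³.
Deposited volume = 17.5 + 10.56 = 28.06 cm³.
Mass = 28.06 × 1.2 = 33.672 g.

33.7 g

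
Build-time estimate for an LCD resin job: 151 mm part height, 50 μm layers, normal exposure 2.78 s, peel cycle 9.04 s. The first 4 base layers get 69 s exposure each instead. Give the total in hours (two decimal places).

Number of layers: 151 / 0.05 → 3020 (rounded up).
Base layers = 4 × (69 + 9.04) = 312.16 s.
Remaining layers = 3016 × (2.78 + 9.04) = 35649.12 s.
Sum: 312.16 + 35649.12 = 35961.28 s → 9.99 hours.

9.99 hours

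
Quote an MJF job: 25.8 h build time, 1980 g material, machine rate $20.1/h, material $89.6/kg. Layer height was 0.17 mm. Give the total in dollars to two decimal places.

$695.99

Machine cost = 20.1 × 25.8, so $518.58.
Material cost: 89.6 × 1980/1000 → $177.408.
Job cost: 518.58 + 177.408 = 695.988 ≈ $695.99.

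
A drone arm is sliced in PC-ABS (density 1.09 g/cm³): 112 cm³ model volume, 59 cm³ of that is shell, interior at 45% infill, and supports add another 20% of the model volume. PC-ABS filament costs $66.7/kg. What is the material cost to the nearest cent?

$7.65

Interior volume: 112 − 59 → 53 cm³.
Deposited infill = 0.45 × 53, so 23.85 cm³.
Support: 0.20 × 112 → 22.4 cm³.
Total printed volume = 59 + 23.85 + 22.4, so 105.25 cm³.
Mass = 105.25 × 1.09, so 114.7225 g.
Cost = 114.7225 g / 1000 × $66.7/kg = $7.65.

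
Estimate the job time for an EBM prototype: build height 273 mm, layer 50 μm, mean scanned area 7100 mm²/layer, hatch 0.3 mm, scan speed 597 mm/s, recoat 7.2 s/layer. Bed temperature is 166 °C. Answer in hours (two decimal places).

Layer count = ceil(273 / 0.05) = 5460.
Scan path per layer = 7100 / 0.3, so 23666.7 mm.
Beam time per layer = 23666.7 / 597 = 39.6427 s.
Time per layer = 39.6427 + 7.2, so 46.8427 s.
5460 layers × 46.8427 s/layer = 255761.142 s, i.e. 71.04 hours.

71.04 hours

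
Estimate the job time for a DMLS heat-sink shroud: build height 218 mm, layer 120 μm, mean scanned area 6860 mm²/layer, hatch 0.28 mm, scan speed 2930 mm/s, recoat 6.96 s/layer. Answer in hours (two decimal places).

7.73 hours

Layer count = ceil(218 / 0.12) = 1817.
Per-layer scan distance = 6860 / 0.28 = 24500 mm.
Scan time per layer = 24500 / 2930 = 8.3618 s.
Time per layer = 8.3618 + 6.96, so 15.3218 s.
Total: 1817 × 15.3218 s = 27839.7106 s → 7.73 hours.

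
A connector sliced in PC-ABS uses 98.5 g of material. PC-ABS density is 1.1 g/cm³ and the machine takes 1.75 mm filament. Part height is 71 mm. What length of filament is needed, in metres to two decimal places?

37.23 m

Volume = 98.5 g / 1.1 g·cm⁻³ = 89.5455 cm³ = 89545.5 mm³.
A = π r² = π × 0.875² = 2.4053 mm².
L = V/A = 89545.5/2.4053 = 37228.41 mm → 37.23 m.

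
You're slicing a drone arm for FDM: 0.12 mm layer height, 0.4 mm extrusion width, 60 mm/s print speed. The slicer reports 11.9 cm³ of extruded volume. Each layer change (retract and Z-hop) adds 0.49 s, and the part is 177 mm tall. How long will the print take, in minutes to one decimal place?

80.9 minutes

Line area = 0.12 × 0.4, so 0.048 mm².
Path length: 11900 mm³ / 0.048 mm² → 247916.7 mm.
Extrusion time = 247916.7 / 60, so 4131.9 s.
Number of layers: 177 / 0.12 → 1475 (rounded up).
Non-print overhead = 1475 × 0.49 = 722.75 s.
Total = 4131.9 + 722.75 = 4854.65 s = 80.9 minutes.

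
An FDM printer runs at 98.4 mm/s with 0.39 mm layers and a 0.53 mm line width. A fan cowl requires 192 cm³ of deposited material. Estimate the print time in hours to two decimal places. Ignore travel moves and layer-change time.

Bead cross-section = 0.39 × 0.53, so 0.2067 mm².
Toolpath length = 192 cm³ / 0.2067 mm² = 192000 / 0.2067 = 928882.4 mm.
Time extruding = 928882.4 / 98.4, so 9439.9 s.
That's 9439.9 s → 2.62 hours.

2.62 hours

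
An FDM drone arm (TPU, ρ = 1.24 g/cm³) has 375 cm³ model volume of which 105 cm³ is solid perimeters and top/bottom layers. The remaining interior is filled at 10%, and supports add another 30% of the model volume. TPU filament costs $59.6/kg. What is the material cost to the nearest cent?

$18.07

Volume inside the shell: 375 − 105 → 270 cm³.
Infill volume = 0.10 × 270 = 27 cm³.
Support = 0.30 × 375 = 112.5 cm³.
Total extruded: 105 + 27 + 112.5 → 244.5 cm³.
Mass = 244.5 × 1.24, so 303.18 g.
At $59.6/kg: 303.18/1000 × 59.6 = $18.07.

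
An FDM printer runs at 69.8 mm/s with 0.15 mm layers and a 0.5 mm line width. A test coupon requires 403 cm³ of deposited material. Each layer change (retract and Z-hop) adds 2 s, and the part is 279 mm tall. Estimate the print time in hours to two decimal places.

22.42 hours

Bead cross-section: 0.15 × 0.5 → 0.075 mm².
Path length: 403000 mm³ / 0.075 mm² → 5373333.3 mm.
Extrusion time = 5373333.3 / 69.8, so 76981.9 s.
Number of layers: 279 / 0.15 → 1860 (rounded up).
Layer-change overhead: 1860 × 2 → 3720 s.
Altogether 76981.9 + 3720 = 80701.9 s, i.e. 22.42 hours.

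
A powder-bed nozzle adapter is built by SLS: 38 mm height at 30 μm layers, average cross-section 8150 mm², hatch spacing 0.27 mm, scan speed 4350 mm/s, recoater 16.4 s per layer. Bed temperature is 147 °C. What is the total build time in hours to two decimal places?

Number of layers: 38 / 0.03 → 1267 (rounded up).
Hatch length per layer = 8150 / 0.27, so 30185.2 mm.
Per-layer scan time: 30185.2 / 4350 → 6.9391 s.
Per-layer time = 6.9391 + 16.4, so 23.3391 s.
Total: 1267 × 23.3391 s = 29570.6397 s → 8.21 hours.

8.21 hours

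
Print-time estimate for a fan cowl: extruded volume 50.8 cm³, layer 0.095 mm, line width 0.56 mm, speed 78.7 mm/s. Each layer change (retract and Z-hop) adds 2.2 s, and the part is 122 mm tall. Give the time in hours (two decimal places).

Line area = 0.095 × 0.56 = 0.0532 mm².
Path length: 50800 mm³ / 0.0532 mm² → 954887.2 mm.
Extrusion time = 954887.2 / 78.7, so 12133.3 s.
Number of layers: 122 / 0.095 → 1285 (rounded up).
Layer-change overhead = 1285 × 2.2, so 2827 s.
Altogether 12133.3 + 2827 = 14960.3 s, i.e. 4.16 hours.

4.16 hours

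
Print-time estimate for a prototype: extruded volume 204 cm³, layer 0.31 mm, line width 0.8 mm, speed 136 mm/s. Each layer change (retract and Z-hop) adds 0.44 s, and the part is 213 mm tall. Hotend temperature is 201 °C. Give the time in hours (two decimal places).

1.76 hours

Extrusion cross-section = 0.31 × 0.8, so 0.248 mm².
Total extruded path = 204000/0.248 = 822580.6 mm.
Time extruding = 822580.6 / 136 = 6048.4 s.
Layers = ⌈213/0.31⌉ = 688.
Layer-change overhead = 688 × 0.44 = 302.72 s.
Altogether 6048.4 + 302.72 = 6351.12 s, i.e. 1.76 hours.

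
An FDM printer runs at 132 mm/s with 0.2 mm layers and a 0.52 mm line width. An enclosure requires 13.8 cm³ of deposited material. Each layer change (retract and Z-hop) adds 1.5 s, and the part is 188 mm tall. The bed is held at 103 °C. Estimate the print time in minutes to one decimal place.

40.3 minutes

Line area = 0.2 × 0.52, so 0.104 mm².
Total extruded path = 13800/0.104 = 132692.3 mm.
Extrusion time = 132692.3 / 132, so 1005.2 s.
Number of layers: 188 / 0.2 → 940 (rounded up).
Layer-change overhead = 940 × 1.5 = 1410 s.
Altogether 1005.2 + 1410 = 2415.2 s, i.e. 40.3 minutes.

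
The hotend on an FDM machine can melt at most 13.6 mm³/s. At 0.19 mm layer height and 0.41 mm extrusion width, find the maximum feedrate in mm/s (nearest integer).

Bead cross-section: 0.19 × 0.41 → 0.0779 mm².
Max speed = 13.6 / 0.0779 = 174.58 ≈ 175 mm/s.

175 mm/s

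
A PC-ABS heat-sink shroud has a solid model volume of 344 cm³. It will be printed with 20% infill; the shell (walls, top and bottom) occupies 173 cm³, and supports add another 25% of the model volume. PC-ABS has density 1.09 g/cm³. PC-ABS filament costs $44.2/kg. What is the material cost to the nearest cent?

Volume inside the shell = 344 − 173, so 171 cm³.
Deposited infill = 0.20 × 171, so 34.2 cm³.
Support = 0.25 × 344 = 86 cm³.
Deposited volume: 173 + 34.2 + 86 → 293.2 cm³.
Mass = 293.2 × 1.09 = 319.588 g.
Cost = 319.588 g / 1000 × $44.2/kg = $14.13.

$14.13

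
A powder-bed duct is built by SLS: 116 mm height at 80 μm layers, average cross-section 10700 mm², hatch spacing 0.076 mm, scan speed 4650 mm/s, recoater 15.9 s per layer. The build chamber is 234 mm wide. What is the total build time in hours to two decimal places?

Layer count = ceil(116 / 0.08) = 1450.
Hatch length per layer: 10700 / 0.076 → 140789.5 mm.
Per-layer scan time = 140789.5 / 4650, so 30.2773 s.
Time per layer: 30.2773 + 15.9 → 46.1773 s.
Build time = 1450 × 46.1773 = 66957.085 s = 18.60 hours.

18.60 hours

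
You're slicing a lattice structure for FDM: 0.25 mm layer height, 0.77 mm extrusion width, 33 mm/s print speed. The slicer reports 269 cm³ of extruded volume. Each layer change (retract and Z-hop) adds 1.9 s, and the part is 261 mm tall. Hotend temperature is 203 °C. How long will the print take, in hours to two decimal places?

Line area = 0.25 × 0.77 = 0.1925 mm².
Toolpath length = 269 cm³ / 0.1925 mm² = 269000 / 0.1925 = 1397402.6 mm.
Print-move time: 1397402.6 / 33 → 42345.5 s.
Layer count = ceil(261 / 0.25) = 1044.
Layer-change overhead = 1044 × 1.9 = 1983.6 s.
Altogether 42345.5 + 1983.6 = 44329.1 s, i.e. 12.31 hours.

12.31 hours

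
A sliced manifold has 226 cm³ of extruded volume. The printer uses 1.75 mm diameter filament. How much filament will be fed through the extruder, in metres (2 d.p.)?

A = π r² = π × 0.875² = 2.4053 mm².
L = 226000 mm³ / 2.4053 mm² = 93959.17 mm, i.e. 93.96 m.

93.96 m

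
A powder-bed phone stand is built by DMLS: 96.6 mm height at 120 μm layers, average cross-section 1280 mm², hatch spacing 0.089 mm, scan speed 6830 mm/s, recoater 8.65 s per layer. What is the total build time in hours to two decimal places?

2.41 hours

Number of layers: 96.6 / 0.12 → 805 (rounded up).
Hatch length per layer: 1280 / 0.089 → 14382 mm.
Scan time per layer = 14382 / 6830, so 2.1057 s.
Layer cycle = 2.1057 + 8.65 = 10.7557 s.
Total: 805 × 10.7557 s = 8658.3385 s → 2.41 hours.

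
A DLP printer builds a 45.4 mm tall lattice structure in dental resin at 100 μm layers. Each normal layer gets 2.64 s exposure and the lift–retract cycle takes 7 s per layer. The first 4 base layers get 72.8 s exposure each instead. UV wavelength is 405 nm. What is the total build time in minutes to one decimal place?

77.6 minutes

Number of layers: 45.4 / 0.1 → 454 (rounded up).
Base layers = 4 × (72.8 + 7) = 319.2 s.
Regular layers = 450 × (2.64 + 7), so 4338 s.
Total = 319.2 + 4338 = 4657.2 s = 77.6 minutes.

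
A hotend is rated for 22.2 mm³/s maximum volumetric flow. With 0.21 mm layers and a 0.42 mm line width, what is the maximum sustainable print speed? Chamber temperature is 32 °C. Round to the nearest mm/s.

Extrusion cross-section = 0.21 × 0.42 = 0.0882 mm².
Max speed = 22.2 / 0.0882 = 251.70 ≈ 252 mm/s.

252 mm/s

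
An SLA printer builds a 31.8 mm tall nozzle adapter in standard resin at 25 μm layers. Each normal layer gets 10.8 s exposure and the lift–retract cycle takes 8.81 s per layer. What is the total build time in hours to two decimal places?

Number of layers: 31.8 / 0.025 → 1272 (rounded up).
Cycle time = 10.8 + 8.81 = 19.61 s.
Build time: 1272 × 19.61 s = 24943.92 s, i.e. 6.93 hours.

6.93 hours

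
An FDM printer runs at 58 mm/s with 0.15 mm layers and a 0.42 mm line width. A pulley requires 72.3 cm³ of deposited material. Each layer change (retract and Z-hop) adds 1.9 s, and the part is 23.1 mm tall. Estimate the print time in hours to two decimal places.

5.58 hours

Line area = 0.15 × 0.42, so 0.063 mm².
Path length: 72300 mm³ / 0.063 mm² → 1147619 mm.
Extrusion time = 1147619 / 58 = 19786.5 s.
Number of layers: 23.1 / 0.15 → 154 (rounded up).
Z-hop total = 154 × 1.9 = 292.6 s.
Altogether 19786.5 + 292.6 = 20079.1 s, i.e. 5.58 hours.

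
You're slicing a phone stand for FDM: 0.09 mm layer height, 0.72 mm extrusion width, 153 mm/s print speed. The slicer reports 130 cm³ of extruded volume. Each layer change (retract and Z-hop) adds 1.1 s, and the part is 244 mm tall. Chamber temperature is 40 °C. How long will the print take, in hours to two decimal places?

4.47 hours

Bead cross-section = 0.09 × 0.72 = 0.0648 mm².
Path length: 130000 mm³ / 0.0648 mm² → 2006172.8 mm.
Time extruding = 2006172.8 / 153, so 13112.2 s.
Number of layers: 244 / 0.09 → 2712 (rounded up).
Layer-change overhead = 2712 × 1.1, so 2983.2 s.
Total = 13112.2 + 2983.2 = 16095.4 s = 4.47 hours.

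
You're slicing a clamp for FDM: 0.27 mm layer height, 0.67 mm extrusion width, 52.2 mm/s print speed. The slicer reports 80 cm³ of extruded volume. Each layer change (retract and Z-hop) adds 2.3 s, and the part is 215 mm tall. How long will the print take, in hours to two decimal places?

Bead cross-section: 0.27 × 0.67 → 0.1809 mm².
Toolpath length = 80 cm³ / 0.1809 mm² = 80000 / 0.1809 = 442233.3 mm.
Print-move time = 442233.3 / 52.2 = 8471.9 s.
Layers = ⌈215/0.27⌉ = 797.
Layer-change overhead: 797 × 2.3 → 1833.1 s.
Total = 8471.9 + 1833.1 = 10305 s = 2.86 hours.

2.86 hours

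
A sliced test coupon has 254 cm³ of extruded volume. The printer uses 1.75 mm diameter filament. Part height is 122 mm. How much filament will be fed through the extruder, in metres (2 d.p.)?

A = π r² = π × 0.875² = 2.4053 mm².
Length = 254 cm³ / 2.4053 mm² = 254000 / 2.4053 = 105600.13 mm = 105.60 m.

105.60 m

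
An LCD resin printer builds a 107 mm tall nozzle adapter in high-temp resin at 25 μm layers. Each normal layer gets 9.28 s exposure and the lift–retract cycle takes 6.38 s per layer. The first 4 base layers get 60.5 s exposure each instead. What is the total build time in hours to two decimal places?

Number of layers: 107 / 0.025 → 4280 (rounded up).
Bottom layers: 4 × (60.5 + 6.38) → 267.52 s.
Normal layers: 4276 × (9.28 + 6.38) → 66962.16 s.
Total = 267.52 + 66962.16 = 67229.68 s = 18.67 hours.

18.67 hours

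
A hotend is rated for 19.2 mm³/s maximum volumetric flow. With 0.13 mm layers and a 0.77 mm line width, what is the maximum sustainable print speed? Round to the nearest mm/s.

Extrusion cross-section: 0.13 × 0.77 → 0.1001 mm².
v_max = Q/A = 19.2/0.1001 = 191.81 mm/s → 192 mm/s.

192 mm/s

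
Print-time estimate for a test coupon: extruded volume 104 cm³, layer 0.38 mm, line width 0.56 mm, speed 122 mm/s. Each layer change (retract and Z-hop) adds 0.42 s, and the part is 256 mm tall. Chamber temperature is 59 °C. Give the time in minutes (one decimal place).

Bead cross-section = 0.38 × 0.56, so 0.2128 mm².
Toolpath length = 104 cm³ / 0.2128 mm² = 104000 / 0.2128 = 488721.8 mm.
Print-move time = 488721.8 / 122 = 4005.9 s.
Number of layers: 256 / 0.38 → 674 (rounded up).
Z-hop total = 674 × 0.42, so 283.08 s.
Altogether 4005.9 + 283.08 = 4288.98 s, i.e. 71.5 minutes.

71.5 minutes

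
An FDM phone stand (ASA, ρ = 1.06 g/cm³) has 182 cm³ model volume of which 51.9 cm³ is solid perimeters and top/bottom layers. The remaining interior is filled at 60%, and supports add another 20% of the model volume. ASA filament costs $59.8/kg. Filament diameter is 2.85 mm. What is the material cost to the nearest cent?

$10.55

Interior volume = 182 − 51.9, so 130.1 cm³.
Deposited infill = 0.60 × 130.1, so 78.06 cm³.
Support: 0.20 × 182 → 36.4 cm³.
Deposited volume: 51.9 + 78.06 + 36.4 → 166.36 cm³.
Mass = 166.36 × 1.06, so 176.3416 g.
At $59.8/kg: 176.3416/1000 × 59.8 = $10.55.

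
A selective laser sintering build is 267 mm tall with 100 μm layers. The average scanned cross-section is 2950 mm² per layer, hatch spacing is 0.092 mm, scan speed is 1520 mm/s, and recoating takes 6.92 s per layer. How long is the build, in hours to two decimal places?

20.78 hours

Layer count = ceil(267 / 0.1) = 2670.
Per-layer scan distance = 2950 / 0.092 = 32065.2 mm.
Laser time per layer = 32065.2 / 1520 = 21.0955 s.
Per-layer time = 21.0955 + 6.92 = 28.0155 s.
2670 layers × 28.0155 s/layer = 74801.385 s, i.e. 20.78 hours.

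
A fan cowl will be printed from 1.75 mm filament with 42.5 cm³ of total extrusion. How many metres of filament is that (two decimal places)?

Filament cross-section = π × (1.75/2)² = 2.4053 mm².
Length = 42.5 cm³ / 2.4053 mm² = 42500 / 2.4053 = 17669.31 mm = 17.67 m.

17.67 m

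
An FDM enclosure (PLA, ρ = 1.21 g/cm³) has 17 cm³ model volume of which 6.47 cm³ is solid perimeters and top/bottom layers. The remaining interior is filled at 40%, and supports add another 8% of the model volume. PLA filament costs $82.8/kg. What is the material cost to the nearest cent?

$1.21

Volume inside the shell = 17 − 6.47 = 10.53 cm³.
Deposited infill = 0.40 × 10.53, so 4.212 cm³.
Support = 0.08 × 17 = 1.36 cm³.
Total printed volume = 6.47 + 4.212 + 1.36 = 12.042 cm³.
Mass: 12.042 × 1.21 → 14.57082 g.
At $82.8/kg: 14.57082/1000 × 82.8 = $1.21.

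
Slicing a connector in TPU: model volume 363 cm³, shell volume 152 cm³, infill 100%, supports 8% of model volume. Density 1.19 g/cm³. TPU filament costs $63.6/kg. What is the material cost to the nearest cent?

Volume inside the shell: 363 − 152 → 211 cm³.
Deposited infill: 1.00 × 211 → 211 cm³.
Support = 0.08 × 363, so 29.04 cm³.
Total printed volume = 152 + 211 + 29.04, so 392.04 cm³.
Mass = 392.04 × 1.19, so 466.5276 g.
At $63.6/kg: 466.5276/1000 × 63.6 = $29.67.

$29.67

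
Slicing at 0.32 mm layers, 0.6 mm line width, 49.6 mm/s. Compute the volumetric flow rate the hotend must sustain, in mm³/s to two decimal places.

A = 0.32 × 0.6, so 0.192 mm².
Q = v·A = 49.6 × 0.192 = 9.52 mm³/s.

9.52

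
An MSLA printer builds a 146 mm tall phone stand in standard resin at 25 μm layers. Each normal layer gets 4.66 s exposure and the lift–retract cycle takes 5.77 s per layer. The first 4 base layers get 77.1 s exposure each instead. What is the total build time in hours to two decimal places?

Number of layers: 146 / 0.025 → 5840 (rounded up).
Burn-in layers: 4 × (77.1 + 5.77) → 331.48 s.
Normal layers = 5836 × (4.66 + 5.77), so 60869.48 s.
Sum: 331.48 + 60869.48 = 61200.96 s → 17.00 hours.

17.00 hours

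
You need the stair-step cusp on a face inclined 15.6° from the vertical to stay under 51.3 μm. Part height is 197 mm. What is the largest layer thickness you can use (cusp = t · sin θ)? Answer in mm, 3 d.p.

0.191 mm

t = h_c / sin θ = 0.0513 / 0.2689 = 0.191 mm.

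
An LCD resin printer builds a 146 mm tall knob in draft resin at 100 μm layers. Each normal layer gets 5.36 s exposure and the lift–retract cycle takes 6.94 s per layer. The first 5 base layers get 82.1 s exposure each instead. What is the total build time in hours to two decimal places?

Layer count = ceil(146 / 0.1) = 1460.
Burn-in layers = 5 × (82.1 + 6.94), so 445.2 s.
Remaining layers = 1455 × (5.36 + 6.94) = 17896.5 s.
Sum: 445.2 + 17896.5 = 18341.7 s → 5.09 hours.

5.09 hours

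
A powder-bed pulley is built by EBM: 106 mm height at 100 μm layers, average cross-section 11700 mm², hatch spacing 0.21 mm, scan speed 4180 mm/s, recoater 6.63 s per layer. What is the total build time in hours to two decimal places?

Number of layers: 106 / 0.1 → 1060 (rounded up).
Scan path per layer: 11700 / 0.21 → 55714.3 mm.
Beam time per layer: 55714.3 / 4180 → 13.3288 s.
Per-layer time = 13.3288 + 6.63, so 19.9588 s.
1060 layers × 19.9588 s/layer = 21156.328 s, i.e. 5.88 hours.

5.88 hours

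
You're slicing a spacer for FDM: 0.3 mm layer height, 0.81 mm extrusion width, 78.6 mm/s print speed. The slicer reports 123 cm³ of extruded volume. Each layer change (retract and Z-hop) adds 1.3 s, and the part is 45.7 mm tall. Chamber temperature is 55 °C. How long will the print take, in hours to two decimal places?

Bead cross-section = 0.3 × 0.81, so 0.243 mm².
Total extruded path = 123000/0.243 = 506172.8 mm.
Extrusion time: 506172.8 / 78.6 → 6439.9 s.
Layer count = ceil(45.7 / 0.3) = 153.
Non-print overhead: 153 × 1.3 → 198.9 s.
Altogether 6439.9 + 198.9 = 6638.8 s, i.e. 1.84 hours.

1.84 hours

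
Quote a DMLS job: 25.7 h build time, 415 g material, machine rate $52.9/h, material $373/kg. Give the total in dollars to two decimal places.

Time charge: 52.9 × 25.7 → $1359.53.
Feedstock cost = 373 × 415/1000 = $154.795.
Job cost: 1359.53 + 154.795 = 1514.325 ≈ $1514.33.

$1514.33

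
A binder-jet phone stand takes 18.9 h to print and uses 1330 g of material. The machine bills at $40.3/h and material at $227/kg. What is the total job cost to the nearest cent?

$1063.58

Machine cost = 40.3 × 18.9, so $761.67.
Feedstock cost: 227 × 1330/1000 → $301.91.
Total = 761.67 + 301.91 = $1063.58.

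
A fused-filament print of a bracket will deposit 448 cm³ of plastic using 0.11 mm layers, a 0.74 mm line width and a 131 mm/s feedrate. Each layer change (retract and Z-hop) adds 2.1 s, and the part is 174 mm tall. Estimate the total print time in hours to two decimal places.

Extrusion cross-section: 0.11 × 0.74 → 0.0814 mm².
Toolpath length = 448 cm³ / 0.0814 mm² = 448000 / 0.0814 = 5503685.5 mm.
Extrusion time = 5503685.5 / 131, so 42012.9 s.
Number of layers: 174 / 0.11 → 1582 (rounded up).
Layer-change overhead: 1582 × 2.1 → 3322.2 s.
Total = 42012.9 + 3322.2 = 45335.1 s = 12.59 hours.

12.59 hours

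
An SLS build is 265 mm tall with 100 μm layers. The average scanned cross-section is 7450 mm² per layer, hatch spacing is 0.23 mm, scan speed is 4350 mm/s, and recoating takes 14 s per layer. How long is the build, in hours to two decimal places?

15.79 hours

Number of layers: 265 / 0.1 → 2650 (rounded up).
Per-layer scan distance: 7450 / 0.23 → 32391.3 mm.
Scan time per layer = 32391.3 / 4350, so 7.4463 s.
Layer cycle = 7.4463 + 14 = 21.4463 s.
Build time = 2650 × 21.4463 = 56832.695 s = 15.79 hours.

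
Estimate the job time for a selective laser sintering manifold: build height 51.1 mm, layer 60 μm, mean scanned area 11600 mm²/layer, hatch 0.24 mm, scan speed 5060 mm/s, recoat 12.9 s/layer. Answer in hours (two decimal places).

5.31 hours

Layer count = ceil(51.1 / 0.06) = 852.
Hatch length per layer = 11600 / 0.24 = 48333.3 mm.
Laser time per layer: 48333.3 / 5060 → 9.552 s.
Per-layer time = 9.552 + 12.9, so 22.452 s.
Total: 852 × 22.452 s = 19129.104 s → 5.31 hours.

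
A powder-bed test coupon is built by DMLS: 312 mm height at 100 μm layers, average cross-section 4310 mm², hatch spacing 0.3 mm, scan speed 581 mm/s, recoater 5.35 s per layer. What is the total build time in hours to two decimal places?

Layer count = ceil(312 / 0.1) = 3120.
Hatch length per layer = 4310 / 0.3, so 14366.7 mm.
Per-layer scan time: 14366.7 / 581 → 24.7275 s.
Time per layer = 24.7275 + 5.35 = 30.0775 s.
3120 layers × 30.0775 s/layer = 93841.8 s, i.e. 26.07 hours.

26.07 hours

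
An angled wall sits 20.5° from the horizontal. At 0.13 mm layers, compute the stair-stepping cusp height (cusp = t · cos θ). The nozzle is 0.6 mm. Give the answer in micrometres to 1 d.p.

121.8 μm

Cusp = layer height × cos(20.5°) = 0.13 × 0.9367 = 0.121771 mm = 121.8 μm.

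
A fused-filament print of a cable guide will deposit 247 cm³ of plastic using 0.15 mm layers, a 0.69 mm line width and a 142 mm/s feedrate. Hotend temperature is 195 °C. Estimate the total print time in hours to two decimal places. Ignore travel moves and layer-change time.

4.67 hours

Extrusion cross-section: 0.15 × 0.69 → 0.1035 mm².
Path length: 247000 mm³ / 0.1035 mm² → 2386473.4 mm.
Print-move time = 2386473.4 / 142 = 16806.2 s.
16806.2 s = 4.67 hours.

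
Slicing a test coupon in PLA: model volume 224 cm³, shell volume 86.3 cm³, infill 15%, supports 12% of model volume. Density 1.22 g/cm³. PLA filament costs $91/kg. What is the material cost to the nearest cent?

$14.86

Volume inside the shell = 224 − 86.3 = 137.7 cm³.
Deposited infill = 0.15 × 137.7, so 20.655 cm³.
Support = 0.12 × 224 = 26.88 cm³.
Deposited volume: 86.3 + 20.655 + 26.88 → 133.835 cm³.
Mass = 133.835 × 1.22, so 163.2787 g.
At $91/kg: 163.2787/1000 × 91 = $14.86.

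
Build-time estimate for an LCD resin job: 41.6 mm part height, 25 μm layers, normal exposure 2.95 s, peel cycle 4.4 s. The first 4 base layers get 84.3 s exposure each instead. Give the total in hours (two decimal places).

3.49 hours

Layer count = ceil(41.6 / 0.025) = 1664.
Base layers: 4 × (84.3 + 4.4) → 354.8 s.
Remaining layers = 1660 × (2.95 + 4.4), so 12201 s.
Sum: 354.8 + 12201 = 12555.8 s → 3.49 hours.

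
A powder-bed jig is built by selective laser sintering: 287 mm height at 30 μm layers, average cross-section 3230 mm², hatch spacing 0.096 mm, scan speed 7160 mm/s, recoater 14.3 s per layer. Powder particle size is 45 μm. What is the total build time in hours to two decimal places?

50.49 hours

Number of layers: 287 / 0.03 → 9567 (rounded up).
Hatch length per layer: 3230 / 0.096 → 33645.8 mm.
Scan time per layer: 33645.8 / 7160 → 4.6991 s.
Per-layer time = 4.6991 + 14.3, so 18.9991 s.
Build time = 9567 × 18.9991 = 181764.3897 s = 50.49 hours.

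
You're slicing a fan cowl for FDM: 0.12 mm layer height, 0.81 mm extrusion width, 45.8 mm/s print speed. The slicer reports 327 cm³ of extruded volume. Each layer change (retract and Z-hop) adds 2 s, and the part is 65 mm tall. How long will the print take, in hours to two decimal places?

20.71 hours

Line area: 0.12 × 0.81 → 0.0972 mm².
Toolpath length = 327 cm³ / 0.0972 mm² = 327000 / 0.0972 = 3364197.5 mm.
Extrusion time: 3364197.5 / 45.8 → 73454.1 s.
Number of layers: 65 / 0.12 → 542 (rounded up).
Layer-change overhead = 542 × 2 = 1084 s.
Altogether 73454.1 + 1084 = 74538.1 s, i.e. 20.71 hours.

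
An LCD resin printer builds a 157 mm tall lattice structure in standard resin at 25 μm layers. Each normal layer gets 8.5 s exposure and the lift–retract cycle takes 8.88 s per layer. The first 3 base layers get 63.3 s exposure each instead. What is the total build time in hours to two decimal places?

30.36 hours

Layer count = ceil(157 / 0.025) = 6280.
Bottom layers = 3 × (63.3 + 8.88), so 216.54 s.
Regular layers = 6277 × (8.5 + 8.88) = 109094.26 s.
Sum: 216.54 + 109094.26 = 109310.8 s → 30.36 hours.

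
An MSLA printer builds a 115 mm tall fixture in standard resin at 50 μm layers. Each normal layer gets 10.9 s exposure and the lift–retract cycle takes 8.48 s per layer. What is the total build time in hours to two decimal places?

Layer count = ceil(115 / 0.05) = 2300.
Per-layer time = 10.9 + 8.48, so 19.38 s.
Build time: 2300 × 19.38 s = 44574 s, i.e. 12.38 hours.

12.38 hours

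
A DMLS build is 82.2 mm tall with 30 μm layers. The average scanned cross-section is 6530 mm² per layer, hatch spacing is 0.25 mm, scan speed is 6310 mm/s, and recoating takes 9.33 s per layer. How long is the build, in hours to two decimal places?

Layers = ⌈82.2/0.03⌉ = 2740.
Scan path per layer = 6530 / 0.25, so 26120 mm.
Laser time per layer = 26120 / 6310 = 4.1395 s.
Layer cycle = 4.1395 + 9.33 = 13.4695 s.
Build time = 2740 × 13.4695 = 36906.43 s = 10.25 hours.

10.25 hours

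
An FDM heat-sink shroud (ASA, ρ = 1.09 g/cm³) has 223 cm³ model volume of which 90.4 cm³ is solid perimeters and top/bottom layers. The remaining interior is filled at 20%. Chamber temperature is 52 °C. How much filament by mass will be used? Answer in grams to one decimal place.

127.4 g

Volume inside the shell = 223 − 90.4 = 132.6 cm³.
Deposited infill = 0.20 × 132.6, so 26.52 cm³.
Deposited volume = 90.4 + 26.52 = 116.92 cm³.
Mass = 116.92 × 1.09 = 127.4428 g.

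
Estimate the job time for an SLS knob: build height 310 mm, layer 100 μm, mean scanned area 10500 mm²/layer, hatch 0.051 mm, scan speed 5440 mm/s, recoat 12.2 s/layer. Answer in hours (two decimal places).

43.10 hours

Layer count = ceil(310 / 0.1) = 3100.
Per-layer scan distance: 10500 / 0.051 → 205882.4 mm.
Per-layer scan time: 205882.4 / 5440 → 37.846 s.
Time per layer = 37.846 + 12.2 = 50.046 s.
Total: 3100 × 50.046 s = 155142.6 s → 43.10 hours.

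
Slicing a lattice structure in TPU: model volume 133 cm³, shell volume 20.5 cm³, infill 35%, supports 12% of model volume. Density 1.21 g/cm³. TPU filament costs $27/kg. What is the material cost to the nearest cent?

$2.48

Infill region = 133 − 20.5, so 112.5 cm³.
Infill deposited: 0.35 × 112.5 → 39.375 cm³.
Support: 0.12 × 133 → 15.96 cm³.
Total extruded = 20.5 + 39.375 + 15.96, so 75.835 cm³.
Mass = 75.835 × 1.21, so 91.76035 g.
At $27/kg: 91.76035/1000 × 27 = $2.48.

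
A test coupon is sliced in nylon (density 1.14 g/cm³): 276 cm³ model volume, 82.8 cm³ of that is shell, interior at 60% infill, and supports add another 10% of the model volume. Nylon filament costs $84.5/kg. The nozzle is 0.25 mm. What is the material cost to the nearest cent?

$21.80

Volume inside the shell = 276 − 82.8 = 193.2 cm³.
Infill deposited: 0.60 × 193.2 → 115.92 cm³.
Support: 0.10 × 276 → 27.6 cm³.
Total printed volume = 82.8 + 115.92 + 27.6, so 226.32 cm³.
Mass = 226.32 × 1.14 = 258.0048 g.
At $84.5/kg: 258.0048/1000 × 84.5 = $21.80.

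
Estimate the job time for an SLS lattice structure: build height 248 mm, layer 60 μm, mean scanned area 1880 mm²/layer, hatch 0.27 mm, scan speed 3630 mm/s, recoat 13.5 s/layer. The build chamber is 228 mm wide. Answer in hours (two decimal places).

Layer count = ceil(248 / 0.06) = 4134.
Per-layer scan distance = 1880 / 0.27 = 6963 mm.
Scan time per layer = 6963 / 3630, so 1.9182 s.
Time per layer = 1.9182 + 13.5, so 15.4182 s.
Build time = 4134 × 15.4182 = 63738.8388 s = 17.71 hours.

17.71 hours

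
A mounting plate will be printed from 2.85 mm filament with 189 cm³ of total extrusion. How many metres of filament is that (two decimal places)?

A = π r² = π × 1.425² = 6.3794 mm².
Length = 189 cm³ / 6.3794 mm² = 189000 / 6.3794 = 29626.61 mm = 29.63 m.

29.63 m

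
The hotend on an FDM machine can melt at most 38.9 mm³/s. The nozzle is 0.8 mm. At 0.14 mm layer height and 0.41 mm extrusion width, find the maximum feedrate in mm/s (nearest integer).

678 mm/s

A = 0.14 × 0.41, so 0.0574 mm².
Max speed = 38.9 / 0.0574 = 677.70 ≈ 678 mm/s.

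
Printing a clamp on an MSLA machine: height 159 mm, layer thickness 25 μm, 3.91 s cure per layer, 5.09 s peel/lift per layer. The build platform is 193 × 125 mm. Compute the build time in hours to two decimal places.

15.90 hours

Layers = ⌈159/0.025⌉ = 6360.
Cycle time = 3.91 + 5.09, so 9 s.
Total = 6360 × 9 = 57240 s = 15.90 hours.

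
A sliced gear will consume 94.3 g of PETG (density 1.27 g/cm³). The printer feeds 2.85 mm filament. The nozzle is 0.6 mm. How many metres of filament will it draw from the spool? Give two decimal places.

11.64 m

Extruded volume: 94.3/1.27 = 74.252 cm³ (74252 mm³).
Filament cross-section = π × (2.85/2)² = 6.3794 mm².
Length = 74252 / 6.3794 = 11639.34 mm = 11.64 m.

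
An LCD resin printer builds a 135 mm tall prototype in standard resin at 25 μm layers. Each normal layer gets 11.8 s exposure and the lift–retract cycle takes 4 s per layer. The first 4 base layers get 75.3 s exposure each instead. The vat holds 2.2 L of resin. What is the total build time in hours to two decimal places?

23.77 hours

Layer count = ceil(135 / 0.025) = 5400.
Burn-in layers: 4 × (75.3 + 4) → 317.2 s.
Regular layers = 5396 × (11.8 + 4) = 85256.8 s.
Total = 317.2 + 85256.8 = 85574 s = 23.77 hours.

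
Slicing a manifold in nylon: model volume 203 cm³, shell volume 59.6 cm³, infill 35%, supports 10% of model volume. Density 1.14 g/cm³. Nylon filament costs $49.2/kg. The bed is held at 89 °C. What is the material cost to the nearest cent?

$7.30

Interior volume: 203 − 59.6 → 143.4 cm³.
Deposited infill: 0.35 × 143.4 → 50.19 cm³.
Support = 0.10 × 203 = 20.3 cm³.
Deposited volume = 59.6 + 50.19 + 20.3 = 130.09 cm³.
Mass = 130.09 × 1.14 = 148.3026 g.
Cost = 148.3026 g / 1000 × $49.2/kg = $7.30.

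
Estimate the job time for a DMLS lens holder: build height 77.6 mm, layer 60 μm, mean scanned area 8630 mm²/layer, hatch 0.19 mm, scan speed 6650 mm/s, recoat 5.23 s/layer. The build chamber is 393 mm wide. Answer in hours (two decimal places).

4.33 hours

Layers = ⌈77.6/0.06⌉ = 1294.
Scan path per layer: 8630 / 0.19 → 45421.1 mm.
Laser time per layer: 45421.1 / 6650 → 6.8302 s.
Layer cycle = 6.8302 + 5.23, so 12.0602 s.
Total: 1294 × 12.0602 s = 15605.8988 s → 4.33 hours.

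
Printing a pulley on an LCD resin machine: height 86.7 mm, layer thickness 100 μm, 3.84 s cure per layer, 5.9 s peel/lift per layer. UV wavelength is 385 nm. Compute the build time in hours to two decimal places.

Layers = ⌈86.7/0.1⌉ = 867.
Cycle time: 3.84 + 5.9 → 9.74 s.
Total = 867 × 9.74 = 8444.58 s = 2.35 hours.

2.35 hours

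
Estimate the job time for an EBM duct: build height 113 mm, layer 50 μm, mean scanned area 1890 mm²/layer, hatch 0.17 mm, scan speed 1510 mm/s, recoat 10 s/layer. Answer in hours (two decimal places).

10.90 hours

Number of layers: 113 / 0.05 → 2260 (rounded up).
Hatch length per layer = 1890 / 0.17, so 11117.6 mm.
Per-layer scan time = 11117.6 / 1510, so 7.3626 s.
Per-layer time = 7.3626 + 10 = 17.3626 s.
Total: 2260 × 17.3626 s = 39239.476 s → 10.90 hours.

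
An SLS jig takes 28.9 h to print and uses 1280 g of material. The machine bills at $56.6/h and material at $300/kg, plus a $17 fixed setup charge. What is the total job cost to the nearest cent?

$2036.74

Time charge: 56.6 × 28.9 → $1635.74.
Material charge: 300 × 1280/1000 → $384.00.
Total = 1635.74 + 384.00 + 17 = $2036.74.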